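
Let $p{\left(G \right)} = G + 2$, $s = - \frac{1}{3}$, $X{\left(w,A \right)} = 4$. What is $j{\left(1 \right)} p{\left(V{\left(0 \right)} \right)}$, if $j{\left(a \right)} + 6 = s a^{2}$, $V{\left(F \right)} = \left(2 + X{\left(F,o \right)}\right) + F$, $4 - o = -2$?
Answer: $- \frac{152}{3} \approx -50.667$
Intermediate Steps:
$o = 6$ ($o = 4 - -2 = 4 + 2 = 6$)
$V{\left(F \right)} = 6 + F$ ($V{\left(F \right)} = \left(2 + 4\right) + F = 6 + F$)
$s = - \frac{1}{3}$ ($s = \left(-1\right) \frac{1}{3} = - \frac{1}{3} \approx -0.33333$)
$p{\left(G \right)} = 2 + G$
$j{\left(a \right)} = -6 - \frac{a^{2}}{3}$
$j{\left(1 \right)} p{\left(V{\left(0 \right)} \right)} = \left(-6 - \frac{1^{2}}{3}\right) \left(2 + \left(6 + 0\right)\right) = \left(-6 - \frac{1}{3}\right) \left(2 + 6\right) = \left(-6 - \frac{1}{3}\right) 8 = \left(- \frac{19}{3}\right) 8 = - \frac{152}{3}$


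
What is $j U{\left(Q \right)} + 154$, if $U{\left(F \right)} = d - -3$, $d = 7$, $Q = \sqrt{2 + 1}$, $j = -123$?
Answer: $-1076$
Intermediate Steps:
$Q = \sqrt{3} \approx 1.732$
$U{\left(F \right)} = 10$ ($U{\left(F \right)} = 7 - -3 = 7 + 3 = 10$)
$j U{\left(Q \right)} + 154 = \left(-123\right) 10 + 154 = -1230 + 154 = -1076$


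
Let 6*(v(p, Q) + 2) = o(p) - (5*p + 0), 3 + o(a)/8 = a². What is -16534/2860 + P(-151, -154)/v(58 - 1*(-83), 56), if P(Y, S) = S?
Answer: -436681763/75459670 ≈ -5.7870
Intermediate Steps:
o(a) = -24 + 8*a²
v(p, Q) = -6 - 5*p/6 + 4*p²/3 (v(p, Q) = -2 + ((-24 + 8*p²) - (5*p + 0))/6 = -2 + ((-24 + 8*p²) - 5*p)/6 = -2 + (-24 - 5*p + 8*p²)/6 = -2 + (-4 - 5*p/6 + 4*p²/3) = -6 - 5*p/6 + 4*p²/3)
-16534/2860 + P(-151, -154)/v(58 - 1*(-83), 56) = -16534/2860 - 154/(-6 - 5*(58 - 1*(-83))/6 + 4*(58 - 1*(-83))²/3) = -16534*1/2860 - 154/(-6 - 5*(58 + 83)/6 + 4*(58 + 83)²/3) = -8267/1430 - 154/(-6 - ⅚*141 + (4/3)*141²) = -8267/1430 - 154/(-6 - 235/2 + (4/3)*19881) = -8267/1430 - 154/(-6 - 235/2 + 26508) = -8267/1430 - 154/52769/2 = -8267/1430 - 154*2/52769 = -8267/1430 - 308/52769 = -436681763/75459670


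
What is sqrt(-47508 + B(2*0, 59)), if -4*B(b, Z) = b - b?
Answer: 2*I*sqrt(11877) ≈ 217.96*I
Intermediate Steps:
B(b, Z) = 0 (B(b, Z) = -(b - b)/4 = -1/4*0 = 0)
sqrt(-47508 + B(2*0, 59)) = sqrt(-47508 + 0) = sqrt(-47508) = 2*I*sqrt(11877)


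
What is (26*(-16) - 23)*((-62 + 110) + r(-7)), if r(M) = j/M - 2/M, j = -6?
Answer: -151016/7 ≈ -21574.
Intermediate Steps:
r(M) = -8/M (r(M) = -6/M - 2/M = -8/M)
(26*(-16) - 23)*((-62 + 110) + r(-7)) = (26*(-16) - 23)*((-62 + 110) - 8/(-7)) = (-416 - 23)*(48 - 8*(-1/7)) = -439*(48 + 8/7) = -439*344/7 = -151016/7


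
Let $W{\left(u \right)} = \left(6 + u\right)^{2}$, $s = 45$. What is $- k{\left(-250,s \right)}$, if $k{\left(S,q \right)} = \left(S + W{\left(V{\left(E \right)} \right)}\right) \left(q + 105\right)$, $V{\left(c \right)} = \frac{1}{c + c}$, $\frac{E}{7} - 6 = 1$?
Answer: $\frac{154055925}{4802} \approx 32082.0$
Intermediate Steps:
$E = 49$ ($E = 42 + 7 \cdot 1 = 42 + 7 = 49$)
$V{\left(c \right)} = \frac{1}{2 c}$
$k{\left(S,q \right)} = \left(105 + q\right) \left(\frac{346921}{9604} + S\right)$ ($k{\left(S,q \right)} = \left(S + \left(6 + \frac{1}{2 \cdot 49}\right)^{2}\right) \left(q + 105\right) = \left(S + \left(6 + \frac{1}{2} \cdot \frac{1}{49}\right)^{2}\right) \left(105 + q\right) = \left(S + \left(6 + \frac{1}{98}\right)^{2}\right) \left(105 + q\right) = \left(S + \left(\frac{589}{98}\right)^{2}\right) \left(105 + q\right) = \left(S + \frac{346921}{9604}\right) \left(105 + q\right) = \left(\frac{346921}{9604} + S\right) \left(105 + q\right) = \left(105 + q\right) \left(\frac{346921}{9604} + S\right)$)
$- k{\left(-250,s \right)} = - (\frac{5203815}{1372} + 105 \left(-250\right) + \frac{346921}{9604} \cdot 45 - 11250) = - (\frac{5203815}{1372} - 26250 + \frac{15611445}{9604} - 11250) = \left(-1\right) \left(- \frac{154055925}{4802}\right) = \frac{154055925}{4802}$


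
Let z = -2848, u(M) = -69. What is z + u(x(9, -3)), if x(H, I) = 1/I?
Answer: -2917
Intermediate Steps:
x(H, I) = 1/I
z + u(x(9, -3)) = -2848 - 69 = -2917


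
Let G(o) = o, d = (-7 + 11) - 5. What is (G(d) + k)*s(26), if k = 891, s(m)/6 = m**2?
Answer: 3609840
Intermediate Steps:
s(m) = 6*m**2
d = -1 (d = 4 - 5 = -1)
(G(d) + k)*s(26) = (-1 + 891)*(6*26**2) = 890*(6*676) = 890*4056 = 3609840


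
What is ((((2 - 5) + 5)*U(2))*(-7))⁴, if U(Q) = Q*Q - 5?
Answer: 38416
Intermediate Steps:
U(Q) = -5 + Q² (U(Q) = Q² - 5 = -5 + Q²)
((((2 - 5) + 5)*U(2))*(-7))⁴ = ((((2 - 5) + 5)*(-5 + 2²))*(-7))⁴ = (((-3 + 5)*(-5 + 4))*(-7))⁴ = ((2*(-1))*(-7))⁴ = (-2*(-7))⁴ = 14⁴ = 38416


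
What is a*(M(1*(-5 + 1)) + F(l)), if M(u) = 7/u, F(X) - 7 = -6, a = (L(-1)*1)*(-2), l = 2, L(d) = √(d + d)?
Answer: 3*I*√2/2 ≈ 2.1213*I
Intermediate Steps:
L(d) = √2*√d (L(d) = √(2*d) = √2*√d)
a = -2*I*√2 (a = ((√2*√(-1))*1)*(-2) = ((√2*I)*1)*(-2) = ((I*√2)*1)*(-2) = (I*√2)*(-2) = -2*I*√2 ≈ -2.8284*I)
F(X) = 1 (F(X) = 7 - 6 = 1)
a*(M(1*(-5 + 1)) + F(l)) = (-2*I*√2)*(7/((1*(-5 + 1))) + 1) = (-2*I*√2)*(7/((1*(-4))) + 1) = (-2*I*√2)*(7/(-4) + 1) = (-2*I*√2)*(7*(-¼) + 1) = (-2*I*√2)*(-7/4 + 1) = -2*I*√2*(-¾) = 3*I*√2/2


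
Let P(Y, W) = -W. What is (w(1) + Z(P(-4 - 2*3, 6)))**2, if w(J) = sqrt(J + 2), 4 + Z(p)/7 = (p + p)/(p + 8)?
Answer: (70 - sqrt(3))**2 ≈ 4660.5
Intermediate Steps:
Z(p) = -28 + 14*p/(8 + p) (Z(p) = -28 + 7*((p + p)/(p + 8)) = -28 + 7*((2*p)/(8 + p)) = -28 + 7*(2*p/(8 + p)) = -28 + 14*p/(8 + p))
w(J) = sqrt(2 + J)
(w(1) + Z(P(-4 - 2*3, 6)))**2 = (sqrt(2 + 1) + 14*(-16 - (-1)*6)/(8 - 1*6))**2 = (sqrt(3) + 14*(-16 - 1*(-6))/(8 - 6))**2 = (sqrt(3) + 14*(-16 + 6)/2)**2 = (sqrt(3) + 14*(1/2)*(-10))**2 = (sqrt(3) - 70)**2 = (-70 + sqrt(3))**2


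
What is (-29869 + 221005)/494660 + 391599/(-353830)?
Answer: -6303935523/8751277390 ≈ -0.72034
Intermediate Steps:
(-29869 + 221005)/494660 + 391599/(-353830) = 191136*(1/494660) + 391599*(-1/353830) = 47784/123665 - 391599/353830 = -6303935523/8751277390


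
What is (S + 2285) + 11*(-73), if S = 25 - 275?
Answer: 1232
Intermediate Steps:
S = -250
(S + 2285) + 11*(-73) = (-250 + 2285) + 11*(-73) = 2035 - 803 = 1232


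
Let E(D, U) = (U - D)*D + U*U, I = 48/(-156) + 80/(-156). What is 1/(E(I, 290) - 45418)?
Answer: 1521/58472378 ≈ 2.6012e-5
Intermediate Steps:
I = -32/39 (I = 48*(-1/156) + 80*(-1/156) = -4/13 - 20/39 = -32/39 ≈ -0.82051)
E(D, U) = U² + D*(U - D) (E(D, U) = D*(U - D) + U² = U² + D*(U - D))
1/(E(I, 290) - 45418) = 1/((290² - (-32/39)² - 32/39*290) - 45418) = 1/((84100 - 1*1024/1521 - 9280/39) - 45418) = 1/((84100 - 1024/1521 - 9280/39) - 45418) = 1/(127553156/1521 - 45418) = 1/(58472378/1521) = 1521/58472378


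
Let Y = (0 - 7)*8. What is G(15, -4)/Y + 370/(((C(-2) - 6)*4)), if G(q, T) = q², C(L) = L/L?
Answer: -1261/56 ≈ -22.518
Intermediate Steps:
C(L) = 1
Y = -56 (Y = -7*8 = -56)
G(15, -4)/Y + 370/(((C(-2) - 6)*4)) = 15²/(-56) + 370/(((1 - 6)*4)) = 225*(-1/56) + 370/((-5*4)) = -225/56 + 370/(-20) = -225/56 + 370*(-1/20) = -225/56 - 37/2 = -1261/56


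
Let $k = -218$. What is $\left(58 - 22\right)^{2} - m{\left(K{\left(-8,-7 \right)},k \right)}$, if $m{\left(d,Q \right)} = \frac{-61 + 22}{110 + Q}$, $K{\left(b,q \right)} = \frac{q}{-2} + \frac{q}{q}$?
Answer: $\frac{46643}{36} \approx 1295.6$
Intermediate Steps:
$K{\left(b,q \right)} = 1 - \frac{q}{2}$ ($K{\left(b,q \right)} = q \left(- \frac{1}{2}\right) + 1 = - \frac{q}{2} + 1 = 1 - \frac{q}{2}$)
$m{\left(d,Q \right)} = - \frac{39}{110 + Q}$
$\left(58 - 22\right)^{2} - m{\left(K{\left(-8,-7 \right)},k \right)} = \left(58 - 22\right)^{2} - - \frac{39}{110 - 218} = 36^{2} - - \frac{39}{-108} = 1296 - \left(-39\right) \left(- \frac{1}{108}\right) = 1296 - \frac{13}{36} = \frac{46643}{36}$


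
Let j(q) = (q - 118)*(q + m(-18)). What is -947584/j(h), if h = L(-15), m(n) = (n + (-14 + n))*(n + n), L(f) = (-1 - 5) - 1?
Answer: 86144/20375 ≈ 4.2279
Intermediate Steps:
L(f) = -7 (L(f) = -6 - 1 = -7)
m(n) = 2*n*(-14 + 2*n) (m(n) = (-14 + 2*n)*(2*n) = 2*n*(-14 + 2*n))
h = -7
j(q) = (-118 + q)*(1800 + q) (j(q) = (q - 118)*(q + 4*(-18)*(-7 - 18)) = (-118 + q)*(q + 4*(-18)*(-25)) = (-118 + q)*(q + 1800) = (-118 + q)*(1800 + q))
-947584/j(h) = -947584/(-212400 + (-7)² + 1682*(-7)) = -947584/(-212400 + 49 - 11774) = -947584/(-224125) = -947584*(-1/224125) = 86144/20375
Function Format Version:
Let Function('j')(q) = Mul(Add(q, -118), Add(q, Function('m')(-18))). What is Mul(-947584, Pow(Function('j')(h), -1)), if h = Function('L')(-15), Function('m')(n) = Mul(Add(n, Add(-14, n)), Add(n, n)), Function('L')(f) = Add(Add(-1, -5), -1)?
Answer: Rational(86144, 20375) ≈ 4.2279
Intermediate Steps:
Function('L')(f) = -7 (Function('L')(f) = Add(-6, -1) = -7)
Function('m')(n) = Mul(2, n, Add(-14, Mul(2, n))) (Function('m')(n) = Mul(Add(-14, Mul(2, n)), Mul(2, n)) = Mul(2, n, Add(-14, Mul(2, n))))
h = -7
Function('j')(q) = Mul(Add(-118, q), Add(1800, q)) (Function('j')(q) = Mul(Add(q, -118), Add(q, Mul(4, -18, Add(-7, -18)))) = Mul(Add(-118, q), Add(q, Mul(4, -18, -25))) = Mul(Add(-118, q), Add(q, 1800)) = Mul(Add(-118, q), Add(1800, q)))
Mul(-947584, Pow(Function('j')(h), -1)) = Mul(-947584, Pow(Add(-212400, Pow(-7, 2), Mul(1682, -7)), -1)) = Mul(-947584, Pow(Add(-212400, 49, -11774), -1)) = Mul(-947584, Pow(-224125, -1)) = Mul(-947584, Rational(-1, 224125)) = Rational(86144, 20375)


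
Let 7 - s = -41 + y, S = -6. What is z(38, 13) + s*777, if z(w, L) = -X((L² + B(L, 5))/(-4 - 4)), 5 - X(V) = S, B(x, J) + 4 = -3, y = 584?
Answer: -416483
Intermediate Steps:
B(x, J) = -7 (B(x, J) = -4 - 3 = -7)
X(V) = 11 (X(V) = 5 - 1*(-6) = 5 + 6 = 11)
z(w, L) = -11 (z(w, L) = -1*11 = -11)
s = -536 (s = 7 - (-41 + 584) = 7 - 1*543 = 7 - 543 = -536)
z(38, 13) + s*777 = -11 - 536*777 = -11 - 416472 = -416483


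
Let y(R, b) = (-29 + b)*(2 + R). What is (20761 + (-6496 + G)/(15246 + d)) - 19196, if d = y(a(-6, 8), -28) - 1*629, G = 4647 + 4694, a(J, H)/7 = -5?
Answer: 25822215/16498 ≈ 1565.2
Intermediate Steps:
a(J, H) = -35 (a(J, H) = 7*(-5) = -35)
G = 9341
d = 1252 (d = (-58 - 29*(-35) + 2*(-28) - 35*(-28)) - 1*629 = (-58 + 1015 - 56 + 980) - 629 = 1881 - 629 = 1252)
(20761 + (-6496 + G)/(15246 + d)) - 19196 = (20761 + (-6496 + 9341)/(15246 + 1252)) - 19196 = (20761 + 2845/16498) - 19196 = 342517823/16498 - 19196 = 25822215/16498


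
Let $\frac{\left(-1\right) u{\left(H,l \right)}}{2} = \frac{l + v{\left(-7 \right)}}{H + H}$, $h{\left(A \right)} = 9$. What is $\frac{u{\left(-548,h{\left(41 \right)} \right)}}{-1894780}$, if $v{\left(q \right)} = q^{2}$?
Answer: $- \frac{29}{519169720} \approx -5.5858 \cdot 10^{-8}$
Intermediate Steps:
$u{\left(H,l \right)} = - \frac{49 + l}{H}$ ($u{\left(H,l \right)} = - 2 \frac{l + \left(-7\right)^{2}}{H + H} = - 2 \frac{l + 49}{2 H} = - 2 \left(49 + l\right) \frac{1}{2 H} = - 2 \frac{49 + l}{2 H} = - \frac{49 + l}{H}$)
$\frac{u{\left(-548,h{\left(41 \right)} \right)}}{-1894780} = \frac{\frac{1}{-548} \left(-49 - 9\right)}{-1894780} = - \frac{-49 - 9}{548} \left(- \frac{1}{1894780}\right) = \left(- \frac{1}{548}\right) \left(-58\right) \left(- \frac{1}{1894780}\right) = \frac{29}{274} \left(- \frac{1}{1894780}\right) = - \frac{29}{519169720}$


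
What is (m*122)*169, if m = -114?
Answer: -2350452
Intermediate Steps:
(m*122)*169 = -114*122*169 = -13908*169 = -2350452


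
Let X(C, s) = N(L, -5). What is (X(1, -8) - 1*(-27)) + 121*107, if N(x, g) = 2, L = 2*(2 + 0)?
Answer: 12976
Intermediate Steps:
L = 4 (L = 2*2 = 4)
X(C, s) = 2
(X(1, -8) - 1*(-27)) + 121*107 = (2 - 1*(-27)) + 121*107 = (2 + 27) + 12947 = 29 + 12947 = 12976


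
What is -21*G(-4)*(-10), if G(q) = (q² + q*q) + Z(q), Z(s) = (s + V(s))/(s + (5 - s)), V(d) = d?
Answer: 6384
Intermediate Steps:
Z(s) = 2*s/5 (Z(s) = (s + s)/(s + (5 - s)) = (2*s)/5 = (2*s)*(⅕) = 2*s/5)
G(q) = 2*q² + 2*q/5 (G(q) = (q² + q*q) + 2*q/5 = (q² + q²) + 2*q/5 = 2*q² + 2*q/5)
-21*G(-4)*(-10) = -42*(-4)*(1 + 5*(-4))/5*(-10) = -42*(-4)*(1 - 20)/5*(-10) = -42*(-4)*(-19)/5*(-10) = -21*152/5*(-10) = -3192/5*(-10) = 6384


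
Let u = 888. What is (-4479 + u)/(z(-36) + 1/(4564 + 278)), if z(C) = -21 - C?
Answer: -17387622/72631 ≈ -239.40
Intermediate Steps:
(-4479 + u)/(z(-36) + 1/(4564 + 278)) = (-4479 + 888)/((-21 - 1*(-36)) + 1/(4564 + 278)) = -3591/((-21 + 36) + 1/4842) = -3591/(15 + 1/4842) = -3591/72631/4842 = -3591*4842/72631 = -17387622/72631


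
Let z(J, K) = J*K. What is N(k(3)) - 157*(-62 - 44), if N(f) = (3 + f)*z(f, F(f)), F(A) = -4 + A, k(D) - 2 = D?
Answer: 16682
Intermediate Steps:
k(D) = 2 + D
N(f) = f*(-4 + f)*(3 + f) (N(f) = (3 + f)*(f*(-4 + f)) = f*(-4 + f)*(3 + f))
N(k(3)) - 157*(-62 - 44) = (2 + 3)*(-4 + (2 + 3))*(3 + (2 + 3)) - 157*(-62 - 44) = 5*(-4 + 5)*(3 + 5) - 157*(-106) = 5*1*8 + 16642 = 40 + 16642 = 16682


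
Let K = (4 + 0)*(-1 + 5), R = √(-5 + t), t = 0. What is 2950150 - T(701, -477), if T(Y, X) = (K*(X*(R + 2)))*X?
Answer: -4330778 - 3640464*I*√5 ≈ -4.3308e+6 - 8.1403e+6*I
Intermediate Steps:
R = I*√5 (R = √(-5 + 0) = √(-5) = I*√5 ≈ 2.2361*I)
K = 16 (K = 4*4 = 16)
T(Y, X) = 16*X²*(2 + I*√5) (T(Y, X) = (16*(X*(I*√5 + 2)))*X = (16*(X*(2 + I*√5)))*X = (16*X*(2 + I*√5))*X = 16*X²*(2 + I*√5))
2950150 - T(701, -477) = 2950150 - 16*(-477)²*(2 + I*√5) = 2950150 - 16*227529*(2 + I*√5) = 2950150 - (7280928 + 3640464*I*√5) = 2950150 + (-7280928 - 3640464*I*√5) = -4330778 - 3640464*I*√5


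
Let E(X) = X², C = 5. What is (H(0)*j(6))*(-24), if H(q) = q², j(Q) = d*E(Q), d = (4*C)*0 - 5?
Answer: 0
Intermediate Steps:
d = -5 (d = (4*5)*0 - 5 = 20*0 - 5 = 0 - 5 = -5)
j(Q) = -5*Q²
(H(0)*j(6))*(-24) = (0²*(-5*6²))*(-24) = (0*(-5*36))*(-24) = (0*(-180))*(-24) = 0*(-24) = 0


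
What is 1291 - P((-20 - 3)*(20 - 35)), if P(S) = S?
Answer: 946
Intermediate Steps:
1291 - P((-20 - 3)*(20 - 35)) = 1291 - (-20 - 3)*(20 - 35) = 1291 - (-23)*(-15) = 1291 - 1*345 = 1291 - 345 = 946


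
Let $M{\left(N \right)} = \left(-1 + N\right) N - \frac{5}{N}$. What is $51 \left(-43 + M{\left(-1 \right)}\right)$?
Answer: $-1836$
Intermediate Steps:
$M{\left(N \right)} = - \frac{5}{N} + N \left(-1 + N\right)$ ($M{\left(N \right)} = N \left(-1 + N\right) - \frac{5}{N} = - \frac{5}{N} + N \left(-1 + N\right)$)
$51 \left(-43 + M{\left(-1 \right)}\right) = 51 \left(-43 - \left(-1 - 1 - 5\right)\right) = 51 \left(-43 + \left(1 + 1 - -5\right)\right) = 51 \left(-43 + \left(1 + 1 + 5\right)\right) = 51 \left(-43 + 7\right) = 51 \left(-36\right) = -1836$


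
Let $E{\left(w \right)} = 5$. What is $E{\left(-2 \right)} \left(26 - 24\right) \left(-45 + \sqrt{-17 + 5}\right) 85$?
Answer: $-38250 + 1700 i \sqrt{3} \approx -38250.0 + 2944.5 i$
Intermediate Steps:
$E{\left(-2 \right)} \left(26 - 24\right) \left(-45 + \sqrt{-17 + 5}\right) 85 = 5 \left(26 - 24\right) \left(-45 + \sqrt{-17 + 5}\right) 85 = 5 \cdot 2 \left(-45 + \sqrt{-12}\right) 85 = 5 \cdot 2 \left(-45 + 2 i \sqrt{3}\right) 85 = 5 \left(-90 + 4 i \sqrt{3}\right) 85 = \left(-450 + 20 i \sqrt{3}\right) 85 = -38250 + 1700 i \sqrt{3}$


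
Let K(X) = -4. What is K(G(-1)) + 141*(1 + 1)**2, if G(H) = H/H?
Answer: 560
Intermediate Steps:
G(H) = 1
K(G(-1)) + 141*(1 + 1)**2 = -4 + 141*(1 + 1)**2 = -4 + 141*2**2 = -4 + 141*4 = -4 + 564 = 560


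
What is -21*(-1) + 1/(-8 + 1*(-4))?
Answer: 251/12 ≈ 20.917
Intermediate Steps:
-21*(-1) + 1/(-8 + 1*(-4)) = 21 + 1/(-8 - 4) = 21 + 1/(-12) = 21 - 1/12 = 251/12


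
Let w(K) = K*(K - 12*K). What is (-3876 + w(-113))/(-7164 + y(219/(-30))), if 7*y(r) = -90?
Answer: 1010345/50238 ≈ 20.111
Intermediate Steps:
w(K) = -11*K² (w(K) = K*(-11*K) = -11*K²)
y(r) = -90/7 (y(r) = (⅐)*(-90) = -90/7)
(-3876 + w(-113))/(-7164 + y(219/(-30))) = (-3876 - 11*(-113)²)/(-7164 - 90/7) = (-3876 - 11*12769)/(-50238/7) = (-3876 - 140459)*(-7/50238) = -144335*(-7/50238) = 1010345/50238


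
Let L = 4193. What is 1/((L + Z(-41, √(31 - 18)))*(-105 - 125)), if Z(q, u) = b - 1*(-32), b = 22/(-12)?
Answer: -3/2913985 ≈ -1.0295e-6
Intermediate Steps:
b = -11/6 (b = 22*(-1/12) = -11/6 ≈ -1.8333)
Z(q, u) = 181/6 (Z(q, u) = -11/6 - 1*(-32) = -11/6 + 32 = 181/6)
1/((L + Z(-41, √(31 - 18)))*(-105 - 125)) = 1/((4193 + 181/6)*(-105 - 125)) = 1/((25339/6)*(-230)) = 1/(-2913985/3) = -3/2913985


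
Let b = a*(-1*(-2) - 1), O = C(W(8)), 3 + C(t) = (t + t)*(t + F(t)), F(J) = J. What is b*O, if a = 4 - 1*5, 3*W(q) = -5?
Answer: -73/9 ≈ -8.1111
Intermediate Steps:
W(q) = -5/3 (W(q) = (1/3)*(-5) = -5/3)
C(t) = -3 + 4*t**2 (C(t) = -3 + (t + t)*(t + t) = -3 + (2*t)*(2*t) = -3 + 4*t**2)
a = -1 (a = 4 - 5 = -1)
O = 73/9 (O = -3 + 4*(-5/3)**2 = -3 + 4*(25/9) = -3 + 100/9 = 73/9 ≈ 8.1111)
b = -1 (b = -(-1*(-2) - 1) = -(2 - 1) = -1*1 = -1)
b*O = -1*73/9 = -73/9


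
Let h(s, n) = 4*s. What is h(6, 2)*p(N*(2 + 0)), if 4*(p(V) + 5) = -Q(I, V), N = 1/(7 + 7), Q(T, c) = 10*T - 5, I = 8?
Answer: -570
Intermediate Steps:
Q(T, c) = -5 + 10*T
N = 1/14 ≈ 0.071429
p(V) = -95/4 (p(V) = -5 + (-(-5 + 10*8))/4 = -5 + (-(-5 + 80))/4 = -5 + (-1*75)/4 = -5 + (1/4)*(-75) = -5 - 75/4 = -95/4)
h(6, 2)*p(N*(2 + 0)) = (4*6)*(-95/4) = 24*(-95/4) = -570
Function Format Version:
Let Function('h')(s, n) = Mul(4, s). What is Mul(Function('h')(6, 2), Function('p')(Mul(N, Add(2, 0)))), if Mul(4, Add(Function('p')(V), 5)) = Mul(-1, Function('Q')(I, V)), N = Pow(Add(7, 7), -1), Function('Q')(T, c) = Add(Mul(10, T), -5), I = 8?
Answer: -570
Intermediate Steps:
Function('Q')(T, c) = Add(-5, Mul(10, T))
N = Rational(1, 14) (N = Pow(14, -1) = Rational(1, 14) ≈ 0.071429)
Function('p')(V) = Rational(-95, 4) (Function('p')(V) = Add(-5, Mul(Rational(1, 4), Mul(-1, Add(-5, Mul(10, 8))))) = Add(-5, Mul(Rational(1, 4), Mul(-1, Add(-5, 80)))) = Add(-5, Mul(Rational(1, 4), Mul(-1, 75))) = Add(-5, Mul(Rational(1, 4), -75)) = Add(-5, Rational(-75, 4)) = Rational(-95, 4))
Mul(Function('h')(6, 2), Function('p')(Mul(N, Add(2, 0)))) = Mul(Mul(4, 6), Rational(-95, 4)) = Mul(24, Rational(-95, 4)) = -570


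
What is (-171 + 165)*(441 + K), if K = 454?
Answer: -5370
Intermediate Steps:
(-171 + 165)*(441 + K) = (-171 + 165)*(441 + 454) = -6*895 = -5370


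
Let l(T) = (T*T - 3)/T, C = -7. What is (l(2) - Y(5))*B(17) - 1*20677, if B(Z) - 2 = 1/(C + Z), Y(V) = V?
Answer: -413729/20 ≈ -20686.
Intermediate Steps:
l(T) = (-3 + T**2)/T (l(T) = (T**2 - 3)/T = (-3 + T**2)/T)
B(Z) = 2 + 1/(-7 + Z)
(l(2) - Y(5))*B(17) - 1*20677 = ((2 - 3/2) - 1*5)*((-13 + 2*17)/(-7 + 17)) - 1*20677 = ((2 - 3*1/2) - 5)*((-13 + 34)/10) - 20677 = ((2 - 3/2) - 5)*((1/10)*21) - 20677 = (1/2 - 5)*(21/10) - 20677 = -9/2*21/10 - 20677 = -189/20 - 20677 = -413729/20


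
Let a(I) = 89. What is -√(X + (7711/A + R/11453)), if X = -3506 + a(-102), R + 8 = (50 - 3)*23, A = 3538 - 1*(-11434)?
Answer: -I*√25113414933890950407/85737158 ≈ -58.45*I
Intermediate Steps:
A = 14972 (A = 3538 + 11434 = 14972)
R = 1073 (R = -8 + (50 - 3)*23 = -8 + 47*23 = -8 + 1081 = 1073)
X = -3417 (X = -3506 + 89 = -3417)
-√(X + (7711/A + R/11453)) = -√(-3417 + (7711/14972 + 1073/11453)) = -√(-3417 + 104379039/171474316) = -√(-585823358733/171474316) = -I*√25113414933890950407/85737158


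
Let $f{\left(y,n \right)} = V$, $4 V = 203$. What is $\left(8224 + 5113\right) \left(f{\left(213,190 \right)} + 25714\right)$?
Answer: $\frac{1374497883}{4} \approx 3.4362 \cdot 10^{8}$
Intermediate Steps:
$V = \frac{203}{4}$ ($V = \frac{1}{4} \cdot 203 = \frac{203}{4} \approx 50.75$)
$f{\left(y,n \right)} = \frac{203}{4}$
$\left(8224 + 5113\right) \left(f{\left(213,190 \right)} + 25714\right) = \left(8224 + 5113\right) \left(\frac{203}{4} + 25714\right) = 13337 \cdot \frac{103059}{4} = \frac{1374497883}{4}$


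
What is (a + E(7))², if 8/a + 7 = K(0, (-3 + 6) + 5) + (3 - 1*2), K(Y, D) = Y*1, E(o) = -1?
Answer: 49/9 ≈ 5.4444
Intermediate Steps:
K(Y, D) = Y
a = -4/3 (a = 8/(-7 + (0 + (3 - 1*2))) = 8/(-7 + (0 + (3 - 2))) = 8/(-7 + (0 + 1)) = 8/(-7 + 1) = 8/(-6) = 8*(-⅙) = -4/3 ≈ -1.3333)
(a + E(7))² = (-4/3 - 1)² = (-7/3)² = 49/9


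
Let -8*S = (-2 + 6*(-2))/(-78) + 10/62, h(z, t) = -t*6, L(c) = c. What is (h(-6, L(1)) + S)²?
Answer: 213481321/5846724 ≈ 36.513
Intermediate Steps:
h(z, t) = -6*t
S = -103/2418 (S = -((-2 + 6*(-2))/(-78) + 10/62)/8 = -((-2 - 12)*(-1/78) + 10*(1/62))/8 = -(-14*(-1/78) + 5/31)/8 = -(7/39 + 5/31)/8 = -⅛*412/1209 = -103/2418 ≈ -0.042597)
(h(-6, L(1)) + S)² = (-6*1 - 103/2418)² = (-6 - 103/2418)² = (-14611/2418)² = 213481321/5846724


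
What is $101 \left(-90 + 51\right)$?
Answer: $-3939$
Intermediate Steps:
$101 \left(-90 + 51\right) = 101 \left(-39\right) = -3939$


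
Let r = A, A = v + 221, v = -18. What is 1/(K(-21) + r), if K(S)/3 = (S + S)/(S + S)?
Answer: 1/206 ≈ 0.0048544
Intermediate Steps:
K(S) = 3 (K(S) = 3*((S + S)/(S + S)) = 3*((2*S)/((2*S))) = 3*((2*S)*(1/(2*S))) = 3*1 = 3)
A = 203 (A = -18 + 221 = 203)
r = 203
1/(K(-21) + r) = 1/(3 + 203) = 1/206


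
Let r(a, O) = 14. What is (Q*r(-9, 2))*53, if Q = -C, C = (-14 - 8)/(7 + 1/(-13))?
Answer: 106106/45 ≈ 2357.9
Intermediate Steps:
C = -143/45 (C = -22/(7 - 1/13) = -22/90/13 = -22*13/90 = -143/45 ≈ -3.1778)
Q = 143/45 (Q = -1*(-143/45) = 143/45 ≈ 3.1778)
(Q*r(-9, 2))*53 = ((143/45)*14)*53 = (2002/45)*53 = 106106/45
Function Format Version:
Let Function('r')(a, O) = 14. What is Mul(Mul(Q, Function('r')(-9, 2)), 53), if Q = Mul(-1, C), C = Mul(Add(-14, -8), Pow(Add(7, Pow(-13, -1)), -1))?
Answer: Rational(106106, 45) ≈ 2357.9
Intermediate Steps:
C = Rational(-143, 45) (C = Mul(-22, Pow(Add(7, Rational(-1, 13)), -1)) = Mul(-22, Pow(Rational(90, 13), -1)) = Mul(-22, Rational(13, 90)) = Rational(-143, 45) ≈ -3.1778)
Q = Rational(143, 45) (Q = Mul(-1, Rational(-143, 45)) = Rational(143, 45) ≈ 3.1778)
Mul(Mul(Q, Function('r')(-9, 2)), 53) = Mul(Mul(Rational(143, 45), 14), 53) = Mul(Rational(2002, 45), 53) = Rational(106106, 45)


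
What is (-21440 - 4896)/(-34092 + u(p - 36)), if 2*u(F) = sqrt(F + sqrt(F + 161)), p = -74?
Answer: 26336/(34092 - sqrt(-110 + sqrt(51))/2) ≈ 0.7725 + 0.0001149*I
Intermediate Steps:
u(F) = sqrt(F + sqrt(161 + F))/2 (u(F) = sqrt(F + sqrt(F + 161))/2 = sqrt(F + sqrt(161 + F))/2)
(-21440 - 4896)/(-34092 + u(p - 36)) = (-21440 - 4896)/(-34092 + sqrt((-74 - 36) + sqrt(161 + (-74 - 36)))/2) = -26336/(-34092 + sqrt(-110 + sqrt(161 - 110))/2) = -26336/(-34092 + sqrt(-110 + sqrt(51))/2)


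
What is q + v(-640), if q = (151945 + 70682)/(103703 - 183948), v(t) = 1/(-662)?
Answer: -147459319/53122190 ≈ -2.7759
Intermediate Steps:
v(t) = -1/662
q = -222627/80245 (q = 222627/(-80245) = 222627*(-1/80245) = -222627/80245 ≈ -2.7743)
q + v(-640) = -222627/80245 - 1/662 = -147459319/53122190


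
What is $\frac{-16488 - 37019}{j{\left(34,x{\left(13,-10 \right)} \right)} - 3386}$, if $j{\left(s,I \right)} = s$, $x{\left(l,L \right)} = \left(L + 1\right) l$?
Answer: $\frac{53507}{3352} \approx 15.963$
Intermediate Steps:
$x{\left(l,L \right)} = l \left(1 + L\right)$ ($x{\left(l,L \right)} = \left(1 + L\right) l = l \left(1 + L\right)$)
$\frac{-16488 - 37019}{j{\left(34,x{\left(13,-10 \right)} \right)} - 3386} = \frac{-16488 - 37019}{34 - 3386} = - \frac{53507}{-3352} = \left(-53507\right) \left(- \frac{1}{3352}\right) = \frac{53507}{3352}$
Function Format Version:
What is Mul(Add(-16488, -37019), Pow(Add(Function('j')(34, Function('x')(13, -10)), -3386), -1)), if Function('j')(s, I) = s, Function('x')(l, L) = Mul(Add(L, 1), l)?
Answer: Rational(53507, 3352) ≈ 15.963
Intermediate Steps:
Function('x')(l, L) = Mul(l, Add(1, L)) (Function('x')(l, L) = Mul(Add(1, L), l) = Mul(l, Add(1, L)))
Mul(Add(-16488, -37019), Pow(Add(Function('j')(34, Function('x')(13, -10)), -3386), -1)) = Mul(Add(-16488, -37019), Pow(Add(34, -3386), -1)) = Mul(-53507, Pow(-3352, -1)) = Mul(-53507, Rational(-1, 3352)) = Rational(53507, 3352)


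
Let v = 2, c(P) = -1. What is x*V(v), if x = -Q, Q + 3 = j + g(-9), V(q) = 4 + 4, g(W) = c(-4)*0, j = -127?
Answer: 1040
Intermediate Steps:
g(W) = 0 (g(W) = -1*0 = 0)
V(q) = 8
Q = -130 (Q = -3 + (-127 + 0) = -3 - 127 = -130)
x = 130 (x = -1*(-130) = 130)
x*V(v) = 130*8 = 1040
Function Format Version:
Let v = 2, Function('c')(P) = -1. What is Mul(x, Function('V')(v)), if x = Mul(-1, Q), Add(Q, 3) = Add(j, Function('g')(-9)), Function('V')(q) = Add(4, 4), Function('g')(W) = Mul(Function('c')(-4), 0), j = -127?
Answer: 1040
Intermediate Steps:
Function('g')(W) = 0 (Function('g')(W) = Mul(-1, 0) = 0)
Function('V')(q) = 8
Q = -130 (Q = Add(-3, Add(-127, 0)) = Add(-3, -127) = -130)
x = 130 (x = Mul(-1, -130) = 130)
Mul(x, Function('V')(v)) = Mul(130, 8) = 1040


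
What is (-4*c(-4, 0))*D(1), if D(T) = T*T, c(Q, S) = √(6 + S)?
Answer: -4*√6 ≈ -9.7980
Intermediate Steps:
D(T) = T²
(-4*c(-4, 0))*D(1) = -4*√(6 + 0)*1² = -4*√6*1 = -4*√6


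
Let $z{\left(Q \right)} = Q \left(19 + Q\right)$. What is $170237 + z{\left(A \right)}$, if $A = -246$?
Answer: $226079$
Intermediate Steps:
$170237 + z{\left(A \right)} = 170237 - 246 \left(19 - 246\right) = 170237 - -55842 = 170237 + 55842 = 226079$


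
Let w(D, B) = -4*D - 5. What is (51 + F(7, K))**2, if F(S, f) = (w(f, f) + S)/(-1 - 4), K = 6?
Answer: 76729/25 ≈ 3069.2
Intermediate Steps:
w(D, B) = -5 - 4*D
F(S, f) = 1 - S/5 + 4*f/5 (F(S, f) = ((-5 - 4*f) + S)/(-1 - 4) = (-5 + S - 4*f)/(-5) = (-5 + S - 4*f)*(-1/5) = 1 - S/5 + 4*f/5)
(51 + F(7, K))**2 = (51 + (1 - 1/5*7 + (4/5)*6))**2 = (51 + (1 - 7/5 + 24/5))**2 = (51 + 22/5)**2 = (277/5)**2 = 76729/25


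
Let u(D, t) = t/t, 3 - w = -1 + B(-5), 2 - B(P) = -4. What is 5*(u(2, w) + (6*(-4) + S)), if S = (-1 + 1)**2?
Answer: -115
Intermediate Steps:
B(P) = 6 (B(P) = 2 - 1*(-4) = 2 + 4 = 6)
S = 0 (S = 0**2 = 0)
w = -2 (w = 3 - (-1 + 6) = 3 - 1*5 = 3 - 5 = -2)
u(D, t) = 1
5*(u(2, w) + (6*(-4) + S)) = 5*(1 + (6*(-4) + 0)) = 5*(1 + (-24 + 0)) = 5*(1 - 24) = 5*(-23) = -115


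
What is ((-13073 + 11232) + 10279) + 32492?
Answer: 40930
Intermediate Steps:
((-13073 + 11232) + 10279) + 32492 = (-1841 + 10279) + 32492 = 8438 + 32492 = 40930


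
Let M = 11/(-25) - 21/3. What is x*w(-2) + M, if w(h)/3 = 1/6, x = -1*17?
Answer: -797/50 ≈ -15.940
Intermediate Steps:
x = -17
M = -186/25 (M = 11*(-1/25) - 21*⅓ = -11/25 - 7 = -186/25 ≈ -7.4400)
w(h) = ½ (w(h) = 3/6 = 3*(⅙) = ½)
x*w(-2) + M = -17*½ - 186/25 = -17/2 - 186/25 = -797/50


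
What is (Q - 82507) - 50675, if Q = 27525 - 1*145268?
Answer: -250925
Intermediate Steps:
Q = -117743 (Q = 27525 - 145268 = -117743)
(Q - 82507) - 50675 = (-117743 - 82507) - 50675 = -200250 - 50675 = -250925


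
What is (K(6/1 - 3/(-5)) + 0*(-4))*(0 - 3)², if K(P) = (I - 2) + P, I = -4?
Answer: 27/5 ≈ 5.4000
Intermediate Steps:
K(P) = -6 + P (K(P) = (-4 - 2) + P = -6 + P)
(K(6/1 - 3/(-5)) + 0*(-4))*(0 - 3)² = ((-6 + (6/1 - 3/(-5))) + 0*(-4))*(0 - 3)² = ((-6 + (6*1 - 3*(-⅕))) + 0)*(-3)² = ((-6 + (6 + ⅗)) + 0)*9 = ((-6 + 33/5) + 0)*9 = (⅗ + 0)*9 = (⅗)*9 = 27/5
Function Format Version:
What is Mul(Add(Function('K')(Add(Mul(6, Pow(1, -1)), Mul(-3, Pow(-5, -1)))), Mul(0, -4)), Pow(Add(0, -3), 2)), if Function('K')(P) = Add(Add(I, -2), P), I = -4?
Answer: Rational(27, 5) ≈ 5.4000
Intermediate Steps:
Function('K')(P) = Add(-6, P) (Function('K')(P) = Add(Add(-4, -2), P) = Add(-6, P))
Mul(Add(Function('K')(Add(Mul(6, Pow(1, -1)), Mul(-3, Pow(-5, -1)))), Mul(0, -4)), Pow(Add(0, -3), 2)) = Mul(Add(Add(-6, Add(Mul(6, Pow(1, -1)), Mul(-3, Pow(-5, -1)))), Mul(0, -4)), Pow(Add(0, -3), 2)) = Mul(Add(Add(-6, Add(Mul(6, 1), Mul(-3, Rational(-1, 5)))), 0), Pow(-3, 2)) = Mul(Add(Add(-6, Add(6, Rational(3, 5))), 0), 9) = Mul(Add(Add(-6, Rational(33, 5)), 0), 9) = Mul(Add(Rational(3, 5), 0), 9) = Mul(Rational(3, 5), 9) = Rational(27, 5)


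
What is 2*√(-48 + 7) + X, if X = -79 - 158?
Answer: -237 + 2*I*√41 ≈ -237.0 + 12.806*I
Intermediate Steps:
X = -237
2*√(-48 + 7) + X = 2*√(-48 + 7) - 237 = 2*√(-41) - 237 = 2*(I*√41) - 237 = 2*I*√41 - 237 = -237 + 2*I*√41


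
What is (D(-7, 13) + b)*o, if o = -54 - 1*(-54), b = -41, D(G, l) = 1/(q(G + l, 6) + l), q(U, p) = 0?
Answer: 0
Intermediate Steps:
D(G, l) = 1/l (D(G, l) = 1/(0 + l) = 1/l)
o = 0 (o = -54 + 54 = 0)
(D(-7, 13) + b)*o = (1/13 - 41)*0 = -532/13*0 = 0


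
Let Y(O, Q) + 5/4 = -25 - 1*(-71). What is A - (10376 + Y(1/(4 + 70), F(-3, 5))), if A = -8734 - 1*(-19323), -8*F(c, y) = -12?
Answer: 673/4 ≈ 168.25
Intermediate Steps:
F(c, y) = 3/2 (F(c, y) = -⅛*(-12) = 3/2)
A = 10589 (A = -8734 + 19323 = 10589)
Y(O, Q) = 179/4 (Y(O, Q) = -5/4 + (-25 - 1*(-71)) = -5/4 + (-25 + 71) = -5/4 + 46 = 179/4)
A - (10376 + Y(1/(4 + 70), F(-3, 5))) = 10589 - (10376 + 179/4) = 10589 - 1*41683/4 = 10589 - 41683/4 = 673/4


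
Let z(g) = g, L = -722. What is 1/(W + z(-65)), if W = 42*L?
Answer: -1/30389 ≈ -3.2907e-5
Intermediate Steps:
W = -30324 (W = 42*(-722) = -30324)
1/(W + z(-65)) = 1/(-30324 - 65) = 1/(-30389) = -1/30389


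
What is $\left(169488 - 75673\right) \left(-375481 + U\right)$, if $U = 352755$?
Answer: $-2132039690$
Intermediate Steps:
$\left(169488 - 75673\right) \left(-375481 + U\right) = \left(169488 - 75673\right) \left(-375481 + 352755\right) = 93815 \left(-22726\right) = -2132039690$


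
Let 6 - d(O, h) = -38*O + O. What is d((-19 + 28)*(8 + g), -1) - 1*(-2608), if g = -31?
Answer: -5045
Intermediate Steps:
d(O, h) = 6 + 37*O (d(O, h) = 6 - (-38*O + O) = 6 - (-37)*O = 6 + 37*O)
d((-19 + 28)*(8 + g), -1) - 1*(-2608) = (6 + 37*((-19 + 28)*(8 - 31))) - 1*(-2608) = (6 + 37*(9*(-23))) + 2608 = (6 + 37*(-207)) + 2608 = (6 - 7659) + 2608 = -7653 + 2608 = -5045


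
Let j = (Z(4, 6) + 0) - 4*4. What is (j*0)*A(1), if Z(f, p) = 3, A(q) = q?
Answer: 0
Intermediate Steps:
j = -13 (j = (3 + 0) - 4*4 = 3 - 16 = -13)
(j*0)*A(1) = -13*0*1 = 0*1 = 0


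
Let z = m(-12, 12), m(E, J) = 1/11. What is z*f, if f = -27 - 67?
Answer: -94/11 ≈ -8.5455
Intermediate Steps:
m(E, J) = 1/11
f = -94
z = 1/11 ≈ 0.090909
z*f = (1/11)*(-94) = -94/11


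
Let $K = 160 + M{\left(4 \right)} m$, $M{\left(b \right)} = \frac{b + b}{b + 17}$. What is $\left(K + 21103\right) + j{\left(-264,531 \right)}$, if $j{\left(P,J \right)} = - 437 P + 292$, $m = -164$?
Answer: $\frac{2874071}{21} \approx 1.3686 \cdot 10^{5}$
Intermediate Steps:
$M{\left(b \right)} = \frac{2 b}{17 + b}$
$j{\left(P,J \right)} = 292 - 437 P$
$K = \frac{2048}{21}$ ($K = 160 + 2 \cdot 4 \frac{1}{17 + 4} \left(-164\right) = 160 + 2 \cdot 4 \cdot \frac{1}{21} \left(-164\right) = 160 + \frac{8}{21} \left(-164\right) = 160 - \frac{1312}{21} = \frac{2048}{21} \approx 97.524$)
$\left(K + 21103\right) + j{\left(-264,531 \right)} = \left(\frac{2048}{21} + 21103\right) + \left(292 - -115368\right) = \frac{445211}{21} + \left(292 + 115368\right) = \frac{445211}{21} + 115660 = \frac{2874071}{21}$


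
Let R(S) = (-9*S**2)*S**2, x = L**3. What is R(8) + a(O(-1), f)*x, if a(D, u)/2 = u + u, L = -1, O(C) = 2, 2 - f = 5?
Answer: -36852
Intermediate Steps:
f = -3 (f = 2 - 1*5 = 2 - 5 = -3)
a(D, u) = 4*u (a(D, u) = 2*(u + u) = 2*(2*u) = 4*u)
x = -1 (x = (-1)**3 = -1)
R(S) = -9*S**4
R(8) + a(O(-1), f)*x = -9*8**4 + (4*(-3))*(-1) = -9*4096 - 12*(-1) = -36864 + 12 = -36852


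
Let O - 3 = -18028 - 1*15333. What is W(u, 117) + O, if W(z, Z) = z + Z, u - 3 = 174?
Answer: -33064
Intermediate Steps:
u = 177 (u = 3 + 174 = 177)
W(z, Z) = Z + z
O = -33358 (O = 3 + (-18028 - 1*15333) = 3 + (-18028 - 15333) = 3 - 33361 = -33358)
W(u, 117) + O = (117 + 177) - 33358 = 294 - 33358 = -33064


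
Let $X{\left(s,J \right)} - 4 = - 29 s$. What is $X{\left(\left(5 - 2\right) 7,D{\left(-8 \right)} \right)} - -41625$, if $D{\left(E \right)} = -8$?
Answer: $41020$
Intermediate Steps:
$X{\left(s,J \right)} = 4 - 29 s$
$X{\left(\left(5 - 2\right) 7,D{\left(-8 \right)} \right)} - -41625 = \left(4 - 29 \left(5 - 2\right) 7\right) - -41625 = \left(4 - 29 \cdot 3 \cdot 7\right) + 41625 = \left(4 - 609\right) + 41625 = -605 + 41625 = 41020$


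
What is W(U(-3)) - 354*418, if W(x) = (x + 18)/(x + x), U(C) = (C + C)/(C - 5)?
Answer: -295919/2 ≈ -1.4796e+5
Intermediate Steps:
U(C) = 2*C/(-5 + C) (U(C) = (2*C)/(-5 + C) = 2*C/(-5 + C))
W(x) = (18 + x)/(2*x) (W(x) = (18 + x)/((2*x)) = (18 + x)*(1/(2*x)) = (18 + x)/(2*x))
W(U(-3)) - 354*418 = (18 + 2*(-3)/(-5 - 3))/(2*((2*(-3)/(-5 - 3)))) - 354*418 = (18 + 2*(-3)/(-8))/(2*((2*(-3)/(-8)))) - 147972 = (18 + 2*(-3)*(-1/8))/(2*((2*(-3)*(-1/8)))) - 147972 = (18 + 3/4)/(2*(3/4)) - 147972 = (1/2)*(4/3)*(75/4) - 147972 = 25/2 - 147972 = -295919/2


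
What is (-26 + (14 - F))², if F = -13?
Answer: 1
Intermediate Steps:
(-26 + (14 - F))² = (-26 + (14 - 1*(-13)))² = (-26 + (14 + 13))² = (-26 + 27)² = 1² = 1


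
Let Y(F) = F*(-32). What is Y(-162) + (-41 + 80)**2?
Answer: 6705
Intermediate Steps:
Y(F) = -32*F
Y(-162) + (-41 + 80)**2 = -32*(-162) + (-41 + 80)**2 = 5184 + 39**2 = 5184 + 1521 = 6705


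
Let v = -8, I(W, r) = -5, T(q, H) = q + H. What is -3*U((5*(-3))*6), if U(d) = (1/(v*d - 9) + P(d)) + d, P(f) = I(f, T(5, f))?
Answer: 67544/237 ≈ 285.00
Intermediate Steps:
T(q, H) = H + q
P(f) = -5
U(d) = -5 + d + 1/(-9 - 8*d) (U(d) = (1/(-8*d - 9) - 5) + d = (1/(-9 - 8*d) - 5) + d = (-5 + 1/(-9 - 8*d)) + d = -5 + d + 1/(-9 - 8*d))
-3*U((5*(-3))*6) = -3*(-46 - 31*5*(-3)*6 + 8*((5*(-3))*6)²)/(9 + 8*((5*(-3))*6)) = -3*(-46 - (-465)*6 + 8*(-15*6)²)/(9 + 8*(-15*6)) = -3*(-46 - 31*(-90) + 8*(-90)²)/(9 + 8*(-90)) = -3*(-46 + 2790 + 8*8100)/(9 - 720) = -3*(-46 + 2790 + 64800)/(-711) = -(-1)*67544/237 = -3*(-67544/711) = 67544/237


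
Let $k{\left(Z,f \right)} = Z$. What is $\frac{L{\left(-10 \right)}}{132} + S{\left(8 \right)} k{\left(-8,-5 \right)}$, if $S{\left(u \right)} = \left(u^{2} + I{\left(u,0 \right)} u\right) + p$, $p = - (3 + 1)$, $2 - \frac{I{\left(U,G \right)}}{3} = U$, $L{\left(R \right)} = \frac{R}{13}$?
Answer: $\frac{576571}{858} \approx 671.99$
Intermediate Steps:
$L{\left(R \right)} = \frac{R}{13}$ ($L{\left(R \right)} = R \frac{1}{13} = \frac{R}{13}$)
$I{\left(U,G \right)} = 6 - 3 U$
$p = -4$ ($p = \left(-1\right) 4 = -4$)
$S{\left(u \right)} = -4 + u^{2} + u \left(6 - 3 u\right)$ ($S{\left(u \right)} = \left(u^{2} + \left(6 - 3 u\right) u\right) - 4 = \left(u^{2} + u \left(6 - 3 u\right)\right) - 4 = -4 + u^{2} + u \left(6 - 3 u\right)$)
$\frac{L{\left(-10 \right)}}{132} + S{\left(8 \right)} k{\left(-8,-5 \right)} = \frac{\frac{1}{13} \left(-10\right)}{132} + \left(-4 - 2 \cdot 8^{2} + 6 \cdot 8\right) \left(-8\right) = \left(- \frac{10}{13}\right) \frac{1}{132} + \left(-4 - 128 + 48\right) \left(-8\right) = - \frac{5}{858} + \left(-4 - 128 + 48\right) \left(-8\right) = - \frac{5}{858} - -672 = - \frac{5}{858} + 672 = \frac{576571}{858}$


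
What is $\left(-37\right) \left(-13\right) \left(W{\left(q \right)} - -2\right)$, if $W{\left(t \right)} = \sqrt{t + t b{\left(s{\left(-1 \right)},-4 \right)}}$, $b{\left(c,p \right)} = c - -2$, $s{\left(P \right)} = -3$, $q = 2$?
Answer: $962$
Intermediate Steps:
$b{\left(c,p \right)} = 2 + c$ ($b{\left(c,p \right)} = c + 2 = 2 + c$)
$W{\left(t \right)} = 0$ ($W{\left(t \right)} = \sqrt{t + t \left(2 - 3\right)} = \sqrt{t + t \left(-1\right)} = \sqrt{t - t} = \sqrt{0} = 0$)
$\left(-37\right) \left(-13\right) \left(W{\left(q \right)} - -2\right) = \left(-37\right) \left(-13\right) \left(0 - -2\right) = 481 \left(0 + 2\right) = 481 \cdot 2 = 962$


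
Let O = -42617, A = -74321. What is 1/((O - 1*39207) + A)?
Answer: -1/156145 ≈ -6.4043e-6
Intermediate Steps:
1/((O - 1*39207) + A) = 1/((-42617 - 1*39207) - 74321) = 1/((-42617 - 39207) - 74321) = 1/(-81824 - 74321) = 1/(-156145) = -1/156145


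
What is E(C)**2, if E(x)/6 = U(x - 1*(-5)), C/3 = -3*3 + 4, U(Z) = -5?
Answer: 900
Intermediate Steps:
C = -15 (C = 3*(-3*3 + 4) = 3*(-9 + 4) = 3*(-5) = -15)
E(x) = -30 (E(x) = 6*(-5) = -30)
E(C)**2 = (-30)**2 = 900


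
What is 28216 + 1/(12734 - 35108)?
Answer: 631304783/22374 ≈ 28216.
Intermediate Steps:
28216 + 1/(12734 - 35108) = 28216 + 1/(-22374) = 28216 - 1/22374 = 631304783/22374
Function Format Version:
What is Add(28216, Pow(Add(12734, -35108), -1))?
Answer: Rational(631304783, 22374) ≈ 28216.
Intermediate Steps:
Add(28216, Pow(Add(12734, -35108), -1)) = Add(28216, Pow(-22374, -1)) = Add(28216, Rational(-1, 22374)) = Rational(631304783, 22374)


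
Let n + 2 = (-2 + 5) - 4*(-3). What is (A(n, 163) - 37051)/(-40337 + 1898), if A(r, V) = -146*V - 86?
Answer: 60935/38439 ≈ 1.5852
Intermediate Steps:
n = 13 (n = -2 + ((-2 + 5) - 4*(-3)) = -2 + (3 + 12) = -2 + 15 = 13)
A(r, V) = -86 - 146*V
(A(n, 163) - 37051)/(-40337 + 1898) = ((-86 - 146*163) - 37051)/(-40337 + 1898) = ((-86 - 23798) - 37051)/(-38439) = (-23884 - 37051)*(-1/38439) = -60935*(-1/38439) = 60935/38439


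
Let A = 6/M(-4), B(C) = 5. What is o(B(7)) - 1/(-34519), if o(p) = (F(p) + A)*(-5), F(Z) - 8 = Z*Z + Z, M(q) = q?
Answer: -12599433/69038 ≈ -182.50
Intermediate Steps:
A = -3/2 (A = 6/(-4) = 6*(-¼) = -3/2 ≈ -1.5000)
F(Z) = 8 + Z + Z² (F(Z) = 8 + (Z*Z + Z) = 8 + (Z² + Z) = 8 + (Z + Z²) = 8 + Z + Z²)
o(p) = -65/2 - 5*p - 5*p² (o(p) = ((8 + p + p²) - 3/2)*(-5) = (13/2 + p + p²)*(-5) = -65/2 - 5*p - 5*p²)
o(B(7)) - 1/(-34519) = (-65/2 - 5*5 - 5*5²) - 1/(-34519) = (-65/2 - 25 - 5*25) - 1*(-1/34519) = (-65/2 - 25 - 125) + 1/34519 = -365/2 + 1/34519 = -12599433/69038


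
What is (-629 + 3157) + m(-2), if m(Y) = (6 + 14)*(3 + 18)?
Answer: 2948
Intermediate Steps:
m(Y) = 420 (m(Y) = 20*21 = 420)
(-629 + 3157) + m(-2) = (-629 + 3157) + 420 = 2528 + 420 = 2948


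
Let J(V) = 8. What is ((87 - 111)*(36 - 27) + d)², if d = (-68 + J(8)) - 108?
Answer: 147456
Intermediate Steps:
d = -168 (d = (-68 + 8) - 108 = -60 - 108 = -168)
((87 - 111)*(36 - 27) + d)² = ((87 - 111)*(36 - 27) - 168)² = (-24*9 - 168)² = (-216 - 168)² = (-384)² = 147456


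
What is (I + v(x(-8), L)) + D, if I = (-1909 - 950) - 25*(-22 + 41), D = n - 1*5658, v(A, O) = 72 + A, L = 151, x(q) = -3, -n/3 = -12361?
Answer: 28160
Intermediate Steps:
n = 37083 (n = -3*(-12361) = 37083)
D = 31425 (D = 37083 - 1*5658 = 37083 - 5658 = 31425)
I = -3334 (I = -2859 - 25*19 = -2859 - 475 = -3334)
(I + v(x(-8), L)) + D = (-3334 + (72 - 3)) + 31425 = (-3334 + 69) + 31425 = -3265 + 31425 = 28160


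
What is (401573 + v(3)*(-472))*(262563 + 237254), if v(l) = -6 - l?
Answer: 202836234757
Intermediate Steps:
(401573 + v(3)*(-472))*(262563 + 237254) = (401573 + (-6 - 1*3)*(-472))*(262563 + 237254) = (401573 + (-6 - 3)*(-472))*499817 = (401573 - 9*(-472))*499817 = (401573 + 4248)*499817 = 405821*499817 = 202836234757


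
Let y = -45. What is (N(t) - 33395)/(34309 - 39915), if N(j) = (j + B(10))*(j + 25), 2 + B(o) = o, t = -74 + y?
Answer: 22961/5606 ≈ 4.0958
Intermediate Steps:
t = -119 (t = -74 - 45 = -119)
B(o) = -2 + o
N(j) = (8 + j)*(25 + j) (N(j) = (j + (-2 + 10))*(j + 25) = (j + 8)*(25 + j) = (8 + j)*(25 + j))
(N(t) - 33395)/(34309 - 39915) = ((200 + (-119)**2 + 33*(-119)) - 33395)/(34309 - 39915) = ((200 + 14161 - 3927) - 33395)/(-5606) = (10434 - 33395)*(-1/5606) = -22961*(-1/5606) = 22961/5606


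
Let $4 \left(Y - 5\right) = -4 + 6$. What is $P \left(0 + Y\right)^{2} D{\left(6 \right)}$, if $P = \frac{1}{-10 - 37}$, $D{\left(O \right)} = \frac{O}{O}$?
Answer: $- \frac{121}{188} \approx -0.64362$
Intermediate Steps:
$Y = \frac{11}{2}$ ($Y = 5 + \frac{-4 + 6}{4} = 5 + \frac{1}{4} \cdot 2 = 5 + \frac{1}{2} = \frac{11}{2} \approx 5.5$)
$D{\left(O \right)} = 1$
$P = - \frac{1}{47}$ ($P = \frac{1}{-47} = - \frac{1}{47} \approx -0.021277$)
$P \left(0 + Y\right)^{2} D{\left(6 \right)} = - \frac{\left(0 + \frac{11}{2}\right)^{2}}{47} \cdot 1 = - \frac{\left(\frac{11}{2}\right)^{2}}{47} \cdot 1 = \left(- \frac{1}{47}\right) \frac{121}{4} \cdot 1 = \left(- \frac{121}{188}\right) 1 = - \frac{121}{188}$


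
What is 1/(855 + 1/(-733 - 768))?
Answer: 1501/1283354 ≈ 0.0011696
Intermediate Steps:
1/(855 + 1/(-733 - 768)) = 1/(855 + 1/(-1501)) = 1/(855 - 1/1501) = 1/(1283354/1501) = 1501/1283354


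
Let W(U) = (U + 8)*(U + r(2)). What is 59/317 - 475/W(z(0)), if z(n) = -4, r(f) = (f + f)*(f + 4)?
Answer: -29171/5072 ≈ -5.7514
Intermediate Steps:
r(f) = 2*f*(4 + f) (r(f) = (2*f)*(4 + f) = 2*f*(4 + f))
W(U) = (8 + U)*(24 + U) (W(U) = (U + 8)*(U + 2*2*(4 + 2)) = (8 + U)*(U + 2*2*6) = (8 + U)*(U + 24) = (8 + U)*(24 + U))
59/317 - 475/W(z(0)) = 59/317 - 475/(192 + (-4)**2 + 32*(-4)) = 59*(1/317) - 475/(192 + 16 - 128) = 59/317 - 475/80 = 59/317 - 475*1/80 = 59/317 - 95/16 = -29171/5072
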